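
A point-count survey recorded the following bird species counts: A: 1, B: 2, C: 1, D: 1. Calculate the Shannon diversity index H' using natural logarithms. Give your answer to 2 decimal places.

1.33

Total N = 1+2+1+1 = 5, so the proportions are 0.2, 0.4, 0.2, 0.2 (working shown to 4 dp, full precision carried).
Each pᵢ ln pᵢ term: 0.2×(-1.6094)=-0.3219, 0.4×(-0.9163)=-0.3665, 0.2×(-1.6094)=-0.3219, 0.2×(-1.6094)=-0.3219.
Sum = -1.3322, so H' = 1.33.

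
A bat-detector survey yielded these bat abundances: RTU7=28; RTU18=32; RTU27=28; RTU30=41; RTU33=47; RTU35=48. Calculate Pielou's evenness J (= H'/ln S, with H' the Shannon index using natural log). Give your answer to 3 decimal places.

Total N = 28+32+28+41+47+48 = 224, so the proportions are 0.125, 0.14286, 0.125, 0.18304, 0.20982, 0.21429 (working shown to 5 dp, full precision carried).
H' = −Σ pᵢ ln pᵢ = −((-0.25993) + (-0.27799) + (-0.25993) + (-0.31081) + (-0.32764) + (-0.33010)) = 1.76639.
With S = 6 species, ln S = 1.79176, so J = 1.76639/1.79176 = 0.98584, i.e. 0.986 to 3 decimal places.

0.986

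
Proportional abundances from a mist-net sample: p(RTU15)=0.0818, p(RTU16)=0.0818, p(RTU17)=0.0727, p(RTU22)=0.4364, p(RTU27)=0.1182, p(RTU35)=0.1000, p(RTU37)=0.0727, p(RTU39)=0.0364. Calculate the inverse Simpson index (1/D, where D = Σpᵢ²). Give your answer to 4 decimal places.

D = 0.0818² + 0.0818² + 0.0727² + 0.4364² + 0.1182² + 0.1² + 0.0727² + 0.0364² = 0.00669124 + 0.00669124 + 0.00528529 + 0.19044496 + 0.01397124 + 0.01000000 + 0.00528529 + 0.00132496 = 0.23969422 (working shown to 8 dp, full precision carried).
So 1/D = 4.171982, i.e. 4.1720 to 4 decimal places.

4.1720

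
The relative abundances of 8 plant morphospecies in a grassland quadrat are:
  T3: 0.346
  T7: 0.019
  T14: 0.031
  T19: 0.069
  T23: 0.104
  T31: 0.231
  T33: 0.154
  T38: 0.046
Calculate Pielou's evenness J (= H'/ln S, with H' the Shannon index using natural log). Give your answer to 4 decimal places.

0.8360

H' = −Σ pᵢ ln pᵢ = −((-0.367216) + (-0.075303) + (-0.107687) + (-0.184482) + (-0.235390) + (-0.338493) + (-0.288104) + (-0.141639)) = 1.738313 (working shown to 6 dp, full precision carried).
With S = 8 species, ln S = 2.079442, so J = 1.738313/2.079442 = 0.835952, i.e. 0.8360 to 4 decimal places.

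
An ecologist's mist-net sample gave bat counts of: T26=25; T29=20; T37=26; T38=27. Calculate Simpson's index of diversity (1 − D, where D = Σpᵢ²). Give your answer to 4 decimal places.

Total N = 25+20+26+27 = 98, so the proportions are 0.255102, 0.204082, 0.265306, 0.27551 (working shown to 6 dp, full precision carried).
D = 0.255102² + 0.204082² + 0.265306² + 0.27551² = 0.065077 + 0.041649 + 0.070387 + 0.075906 = 0.253020.
So 1 − D = 0.746980, i.e. 0.7470 to 4 decimal places.

0.7470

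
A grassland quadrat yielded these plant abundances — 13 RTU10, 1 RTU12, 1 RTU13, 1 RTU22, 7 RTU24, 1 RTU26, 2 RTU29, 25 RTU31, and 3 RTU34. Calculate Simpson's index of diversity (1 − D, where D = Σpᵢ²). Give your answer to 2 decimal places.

Total N = 13+1+1+1+7+1+2+25+3 = 54, so the proportions are 0.2407, 0.0185, 0.0185, 0.0185, 0.1296, 0.0185, 0.037, 0.463, 0.0556 (working shown to 4 dp, full precision carried).
D = 0.2407² + 0.0185² + 0.0185² + 0.0185² + 0.1296² + 0.0185² + 0.037² + 0.463² + 0.0556² = 0.0580 + 0.0003 + 0.0003 + 0.0003 + 0.0168 + 0.0003 + 0.0014 + 0.2143 + 0.0031 = 0.2949.
So 1 − D = 0.7051, i.e. 0.71 to 2 decimal places.

0.71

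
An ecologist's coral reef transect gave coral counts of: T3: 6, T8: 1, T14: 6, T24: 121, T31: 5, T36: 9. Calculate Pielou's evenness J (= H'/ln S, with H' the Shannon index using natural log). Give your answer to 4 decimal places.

Total N = 6+1+6+121+5+9 = 148, so the proportions are 0.040541, 0.006757, 0.040541, 0.817568, 0.033784, 0.060811 (working shown to 6 dp, full precision carried).
H' = −Σ pᵢ ln pᵢ = −((-0.129951) + (-0.033765) + (-0.129951) + (-0.164676) + (-0.114452) + (-0.170270)) = 0.743064.
With S = 6 species, ln S = 1.791759, so J = 0.743064/1.791759 = 0.414712, i.e. 0.4147 to 4 decimal places.

0.4147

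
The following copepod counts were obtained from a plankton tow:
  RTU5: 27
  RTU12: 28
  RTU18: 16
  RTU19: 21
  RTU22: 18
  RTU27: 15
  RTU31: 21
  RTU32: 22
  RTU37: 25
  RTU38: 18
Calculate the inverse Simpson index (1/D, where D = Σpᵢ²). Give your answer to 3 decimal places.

9.610

Total N = 27+28+16+21+18+15+21+22+25+18 = 211, so the proportions are 0.1279621, 0.1327014, 0.0758294, 0.0995261, 0.0853081, 0.07109, 0.0995261, 0.1042654, 0.1184834, 0.0853081 (working shown to 7 dp, full precision carried).
D = 0.1279621² + 0.1327014² + 0.0758294² + 0.0995261² + 0.0853081² + 0.07109² + 0.0995261² + 0.1042654² + 0.1184834² + 0.0853081² = 0.0163743 + 0.0176097 + 0.0057501 + 0.0099054 + 0.0072775 + 0.0050538 + 0.0099054 + 0.0108713 + 0.0140383 + 0.0072775 = 0.1040633.
So 1/D = 9.60954, i.e. 9.610 to 3 decimal places.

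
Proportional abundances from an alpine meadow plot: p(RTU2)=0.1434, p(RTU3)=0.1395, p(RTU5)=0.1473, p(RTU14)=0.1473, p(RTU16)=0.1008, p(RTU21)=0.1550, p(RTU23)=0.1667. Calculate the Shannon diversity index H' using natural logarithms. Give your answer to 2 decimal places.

Each pᵢ ln pᵢ term (working shown to 4 dp, full precision carried): 0.1434×(-1.9421)=-0.2785, 0.1395×(-1.9697)=-0.2748, 0.1473×(-1.9153)=-0.2821, 0.1473×(-1.9153)=-0.2821, 0.1008×(-2.2946)=-0.2313, 0.155×(-1.8643)=-0.2890, 0.1667×(-1.7916)=-0.2987.
Sum = -1.9364, so H' = 1.94.

1.94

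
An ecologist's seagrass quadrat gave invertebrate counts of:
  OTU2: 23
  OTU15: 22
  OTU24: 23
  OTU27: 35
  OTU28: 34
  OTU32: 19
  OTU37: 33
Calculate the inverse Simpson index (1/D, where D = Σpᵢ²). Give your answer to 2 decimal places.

6.65

Total N = 23+22+23+35+34+19+33 = 189, so the proportions are 0.121693, 0.116402, 0.121693, 0.185185, 0.179894, 0.100529, 0.174603 (working shown to 6 dp, full precision carried).
D = 0.121693² + 0.116402² + 0.121693² + 0.185185² + 0.179894² + 0.100529² + 0.174603² = 0.014809 + 0.013549 + 0.014809 + 0.034294 + 0.032362 + 0.010106 + 0.030486 = 0.150416.
So 1/D = 6.6482, i.e. 6.65 to 2 decimal places.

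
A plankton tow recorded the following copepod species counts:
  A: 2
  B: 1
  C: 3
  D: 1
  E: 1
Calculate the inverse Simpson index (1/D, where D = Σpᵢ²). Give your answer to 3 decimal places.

Total N = 2+1+3+1+1 = 8, so the proportions are 0.25, 0.125, 0.375, 0.125, 0.125 (working shown to 7 dp, full precision carried).
D = 0.25² + 0.125² + 0.375² + 0.125² + 0.125² = 0.0625000 + 0.0156250 + 0.1406250 + 0.0156250 + 0.0156250 = 0.2500000.
So 1/D = 4.00000, i.e. 4.000 to 3 decimal places.

4.000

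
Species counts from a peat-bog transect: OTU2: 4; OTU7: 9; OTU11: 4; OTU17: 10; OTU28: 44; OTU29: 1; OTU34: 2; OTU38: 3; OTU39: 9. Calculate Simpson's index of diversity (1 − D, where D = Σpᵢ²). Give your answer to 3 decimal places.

Total N = 4+9+4+10+44+1+2+3+9 = 86, so the proportions are 0.04651, 0.10465, 0.04651, 0.11628, 0.51163, 0.01163, 0.02326, 0.03488, 0.10465 (working shown to 5 dp, full precision carried).
D = 0.04651² + 0.10465² + 0.04651² + 0.11628² + 0.51163² + 0.01163² + 0.02326² + 0.03488² + 0.10465² = 0.00216 + 0.01095 + 0.00216 + 0.01352 + 0.26176 + 0.00014 + 0.00054 + 0.00122 + 0.01095 = 0.30341.
So 1 − D = 0.69659, i.e. 0.697 to 3 decimal places.

0.697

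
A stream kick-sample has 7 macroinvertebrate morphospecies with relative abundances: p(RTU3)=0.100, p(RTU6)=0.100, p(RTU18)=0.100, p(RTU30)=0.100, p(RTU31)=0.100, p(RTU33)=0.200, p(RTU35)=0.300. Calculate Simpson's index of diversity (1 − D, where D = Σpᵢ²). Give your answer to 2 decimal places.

0.82

D = 0.1² + 0.1² + 0.1² + 0.1² + 0.1² + 0.2² + 0.3² = 0.0100 + 0.0100 + 0.0100 + 0.0100 + 0.0100 + 0.0400 + 0.0900 = 0.1800 (working shown to 4 dp, full precision carried).
So 1 − D = 0.8200, i.e. 0.82 to 2 decimal places.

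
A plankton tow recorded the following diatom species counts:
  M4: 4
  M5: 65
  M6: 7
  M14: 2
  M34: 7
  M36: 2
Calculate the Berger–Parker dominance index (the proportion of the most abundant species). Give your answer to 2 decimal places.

Total N = 4+65+7+2+7+2 = 87, so the proportions are 0.046, 0.7471, 0.0805, 0.023, 0.0805, 0.023 (working shown to 4 dp, full precision carried).
The largest proportion is 0.7471, i.e. d = 0.75 to 2 decimal places.

0.75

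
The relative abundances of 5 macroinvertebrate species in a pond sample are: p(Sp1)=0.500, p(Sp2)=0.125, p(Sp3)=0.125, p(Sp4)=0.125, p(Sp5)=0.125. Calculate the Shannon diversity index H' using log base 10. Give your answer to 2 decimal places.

Each pᵢ log₁₀ pᵢ term (working shown to 4 dp, full precision carried): 0.5×(-0.3010)=-0.1505, 0.125×(-0.9031)=-0.1129, 0.125×(-0.9031)=-0.1129, 0.125×(-0.9031)=-0.1129, 0.125×(-0.9031)=-0.1129.
Sum = -0.6021, so H' = 0.60.

0.60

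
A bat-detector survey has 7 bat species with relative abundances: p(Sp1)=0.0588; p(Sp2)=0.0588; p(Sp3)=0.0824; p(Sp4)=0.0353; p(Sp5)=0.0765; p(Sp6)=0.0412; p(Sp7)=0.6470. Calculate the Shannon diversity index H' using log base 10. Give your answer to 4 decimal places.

Each pᵢ log₁₀ pᵢ term (working shown to 6 dp, full precision carried): 0.0588×(-1.230623)=-0.072361, 0.0588×(-1.230623)=-0.072361, 0.0824×(-1.084073)=-0.089328, 0.0353×(-1.452225)=-0.051264, 0.0765×(-1.116339)=-0.085400, 0.0412×(-1.385103)=-0.057066, 0.647×(-0.189096)=-0.122345.
Sum = -0.550123, so H' = 0.5501.

0.5501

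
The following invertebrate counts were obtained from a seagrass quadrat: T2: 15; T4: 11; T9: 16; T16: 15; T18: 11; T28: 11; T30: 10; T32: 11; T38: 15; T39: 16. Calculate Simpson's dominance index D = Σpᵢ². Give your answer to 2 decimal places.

0.10

Total N = 15+11+16+15+11+11+10+11+15+16 = 131, so the proportions are 0.1145, 0.084, 0.1221, 0.1145, 0.084, 0.084, 0.0763, 0.084, 0.1145, 0.1221 (working shown to 4 dp, full precision carried).
D = 0.1145² + 0.084² + 0.1221² + 0.1145² + 0.084² + 0.084² + 0.0763² + 0.084² + 0.1145² + 0.1221² = 0.0131 + 0.0071 + 0.0149 + 0.0131 + 0.0071 + 0.0071 + 0.0058 + 0.0071 + 0.0131 + 0.0149 = 0.1032.
To 2 decimal places, D = 0.10.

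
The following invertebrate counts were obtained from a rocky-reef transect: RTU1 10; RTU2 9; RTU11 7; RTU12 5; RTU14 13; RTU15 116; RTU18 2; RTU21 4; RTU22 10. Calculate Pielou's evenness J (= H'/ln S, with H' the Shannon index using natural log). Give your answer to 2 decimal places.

0.60

Total N = 10+9+7+5+13+116+2+4+10 = 176, so the proportions are 0.0568, 0.0511, 0.0398, 0.0284, 0.0739, 0.6591, 0.0114, 0.0227, 0.0568 (working shown to 4 dp, full precision carried).
H' = −Σ pᵢ ln pᵢ = −((-0.1629) + (-0.1520) + (-0.1283) + (-0.1012) + (-0.1925) + (-0.2748) + (-0.0509) + (-0.0860) + (-0.1629)) = 1.3115.
With S = 9 species, ln S = 2.1972, so J = 1.3115/2.1972 = 0.5969, i.e. 0.60 to 2 decimal places.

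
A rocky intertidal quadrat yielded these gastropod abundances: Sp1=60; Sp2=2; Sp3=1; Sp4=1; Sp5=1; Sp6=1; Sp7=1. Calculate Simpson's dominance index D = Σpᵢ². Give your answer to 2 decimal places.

0.80

Total N = 60+2+1+1+1+1+1 = 67, so the proportions are 0.8955, 0.0299, 0.0149, 0.0149, 0.0149, 0.0149, 0.0149 (working shown to 4 dp, full precision carried).
D = 0.8955² + 0.0299² + 0.0149² + 0.0149² + 0.0149² + 0.0149² + 0.0149² = 0.8020 + 0.0009 + 0.0002 + 0.0002 + 0.0002 + 0.0002 + 0.0002 = 0.8040.
To 2 decimal places, D = 0.80.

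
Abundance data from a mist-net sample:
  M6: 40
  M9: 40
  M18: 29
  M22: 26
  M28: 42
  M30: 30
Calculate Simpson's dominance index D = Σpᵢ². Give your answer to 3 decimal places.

Total N = 40+40+29+26+42+30 = 207, so the proportions are 0.19324, 0.19324, 0.1401, 0.1256, 0.2029, 0.14493 (working shown to 5 dp, full precision carried).
D = 0.19324² + 0.19324² + 0.1401² + 0.1256² + 0.2029² + 0.14493² = 0.03734 + 0.03734 + 0.01963 + 0.01578 + 0.04117 + 0.02100 = 0.17226.
To 3 decimal places, D = 0.172.

0.172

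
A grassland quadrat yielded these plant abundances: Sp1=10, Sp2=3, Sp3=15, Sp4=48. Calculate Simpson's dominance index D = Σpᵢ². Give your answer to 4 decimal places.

0.4567

Total N = 10+3+15+48 = 76, so the proportions are 0.131579, 0.039474, 0.197368, 0.631579 (working shown to 6 dp, full precision carried).
D = 0.131579² + 0.039474² + 0.197368² + 0.631579² = 0.017313 + 0.001558 + 0.038954 + 0.398892 = 0.456717.
To 4 decimal places, D = 0.4567.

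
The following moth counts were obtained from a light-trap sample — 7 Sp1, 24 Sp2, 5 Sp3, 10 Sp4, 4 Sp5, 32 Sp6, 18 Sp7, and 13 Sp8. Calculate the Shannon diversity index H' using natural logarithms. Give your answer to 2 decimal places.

1.87

Total N = 7+24+5+10+4+32+18+13 = 113, so the proportions are 0.0619, 0.2124, 0.0442, 0.0885, 0.0354, 0.2832, 0.1593, 0.115 (working shown to 4 dp, full precision carried).
Each pᵢ ln pᵢ term: 0.0619×(-2.7815)=-0.1723, 0.2124×(-1.5493)=-0.3291, 0.0442×(-3.1179)=-0.1380, 0.0885×(-2.4248)=-0.2146, 0.0354×(-3.3411)=-0.1183, 0.2832×(-1.2617)=-0.3573, 0.1593×(-1.8370)=-0.2926, 0.115×(-2.1624)=-0.2488.
Sum = -1.8709, so H' = 1.87.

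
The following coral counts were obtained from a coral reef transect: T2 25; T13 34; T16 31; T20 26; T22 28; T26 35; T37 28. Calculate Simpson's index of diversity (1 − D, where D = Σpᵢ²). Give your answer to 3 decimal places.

Total N = 25+34+31+26+28+35+28 = 207, so the proportions are 0.12077, 0.16425, 0.14976, 0.1256, 0.13527, 0.16908, 0.13527 (working shown to 5 dp, full precision carried).
D = 0.12077² + 0.16425² + 0.14976² + 0.1256² + 0.13527² + 0.16908² + 0.13527² = 0.01459 + 0.02698 + 0.02243 + 0.01578 + 0.01830 + 0.02859 + 0.01830 = 0.14495.
So 1 − D = 0.85505, i.e. 0.855 to 3 decimal places.

0.855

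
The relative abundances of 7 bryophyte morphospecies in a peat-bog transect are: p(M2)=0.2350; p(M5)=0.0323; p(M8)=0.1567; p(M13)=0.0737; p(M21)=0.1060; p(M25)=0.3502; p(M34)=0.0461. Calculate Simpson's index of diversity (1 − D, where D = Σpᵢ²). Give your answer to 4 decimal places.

0.7777

D = 0.235² + 0.0323² + 0.1567² + 0.0737² + 0.106² + 0.3502² + 0.0461² = 0.055225 + 0.001043 + 0.024555 + 0.005432 + 0.011236 + 0.122640 + 0.002125 = 0.222256 (working shown to 6 dp, full precision carried).
So 1 − D = 0.777744, i.e. 0.7777 to 4 decimal places.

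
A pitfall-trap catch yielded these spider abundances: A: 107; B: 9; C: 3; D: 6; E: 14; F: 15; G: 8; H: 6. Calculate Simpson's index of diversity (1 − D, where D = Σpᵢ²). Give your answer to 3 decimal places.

0.571

Total N = 107+9+3+6+14+15+8+6 = 168, so the proportions are 0.6369, 0.05357, 0.01786, 0.03571, 0.08333, 0.08929, 0.04762, 0.03571 (working shown to 5 dp, full precision carried).
D = 0.6369² + 0.05357² + 0.01786² + 0.03571² + 0.08333² + 0.08929² + 0.04762² + 0.03571² = 0.40565 + 0.00287 + 0.00032 + 0.00128 + 0.00694 + 0.00797 + 0.00227 + 0.00128 = 0.42857.
So 1 − D = 0.57143, i.e. 0.571 to 3 decimal places.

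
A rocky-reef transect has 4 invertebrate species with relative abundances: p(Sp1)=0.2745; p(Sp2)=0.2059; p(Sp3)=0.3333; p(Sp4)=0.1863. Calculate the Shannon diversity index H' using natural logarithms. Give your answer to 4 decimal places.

Each pᵢ ln pᵢ term (working shown to 6 dp, full precision carried): 0.2745×(-1.292804)=-0.354875, 0.2059×(-1.580365)=-0.325397, 0.3333×(-1.098712)=-0.366201, 0.1863×(-1.680397)=-0.313058.
Sum = -1.359531, so H' = 1.3595.

1.3595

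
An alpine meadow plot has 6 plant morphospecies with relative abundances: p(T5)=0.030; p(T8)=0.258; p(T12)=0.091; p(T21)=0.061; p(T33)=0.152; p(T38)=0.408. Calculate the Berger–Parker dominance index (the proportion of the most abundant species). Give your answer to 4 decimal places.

0.4080

The largest proportion is 0.408, i.e. d = 0.4080 to 4 decimal places.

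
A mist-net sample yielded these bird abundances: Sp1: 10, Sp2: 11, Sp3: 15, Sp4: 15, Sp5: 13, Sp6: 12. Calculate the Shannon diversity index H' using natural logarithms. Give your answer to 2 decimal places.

Total N = 10+11+15+15+13+12 = 76, so the proportions are 0.1316, 0.1447, 0.1974, 0.1974, 0.1711, 0.1579 (working shown to 4 dp, full precision carried).
Each pᵢ ln pᵢ term: 0.1316×(-2.0281)=-0.2669, 0.1447×(-1.9328)=-0.2798, 0.1974×(-1.6227)=-0.3203, 0.1974×(-1.6227)=-0.3203, 0.1711×(-1.7658)=-0.3020, 0.1579×(-1.8458)=-0.2914.
Sum = -1.7806, so H' = 1.78.

1.78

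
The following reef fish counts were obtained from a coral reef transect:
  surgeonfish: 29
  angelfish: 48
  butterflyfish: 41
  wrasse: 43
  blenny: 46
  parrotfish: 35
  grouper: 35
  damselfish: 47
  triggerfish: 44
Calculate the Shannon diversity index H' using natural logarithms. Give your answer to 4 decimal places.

Total N = 29+48+41+43+46+35+35+47+44 = 368, so the proportions are 0.078804, 0.130435, 0.111413, 0.116848, 0.125, 0.095109, 0.095109, 0.127717, 0.119565 (working shown to 6 dp, full precision carried).
Each pᵢ ln pᵢ term: 0.078804×(-2.540787)=-0.200225, 0.130435×(-2.036882)=-0.265680, 0.111413×(-2.194511)=-0.244497, 0.116848×(-2.146883)=-0.250859, 0.125×(-2.079442)=-0.259930, 0.095109×(-2.352735)=-0.223766, 0.095109×(-2.352735)=-0.223766, 0.127717×(-2.057935)=-0.262834, 0.119565×(-2.123893)=-0.253944.
Sum = -2.185500, so H' = 2.1855.

2.1855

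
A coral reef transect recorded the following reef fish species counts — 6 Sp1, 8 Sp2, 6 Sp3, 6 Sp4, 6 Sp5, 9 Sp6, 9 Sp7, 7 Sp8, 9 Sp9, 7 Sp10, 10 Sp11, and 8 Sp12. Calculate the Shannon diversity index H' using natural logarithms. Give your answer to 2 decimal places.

Total N = 6+8+6+6+6+9+9+7+9+7+10+8 = 91, so the proportions are 0.0659, 0.0879, 0.0659, 0.0659, 0.0659, 0.0989, 0.0989, 0.0769, 0.0989, 0.0769, 0.1099, 0.0879 (working shown to 4 dp, full precision carried).
Each pᵢ ln pᵢ term: 0.0659×(-2.7191)=-0.1793, 0.0879×(-2.4314)=-0.2138, 0.0659×(-2.7191)=-0.1793, 0.0659×(-2.7191)=-0.1793, 0.0659×(-2.7191)=-0.1793, 0.0989×(-2.3136)=-0.2288, 0.0989×(-2.3136)=-0.2288, 0.0769×(-2.5649)=-0.1973, 0.0989×(-2.3136)=-0.2288, 0.0769×(-2.5649)=-0.1973, 0.1099×(-2.2083)=-0.2427, 0.0879×(-2.4314)=-0.2138.
Sum = -2.4684, so H' = 2.47.

2.47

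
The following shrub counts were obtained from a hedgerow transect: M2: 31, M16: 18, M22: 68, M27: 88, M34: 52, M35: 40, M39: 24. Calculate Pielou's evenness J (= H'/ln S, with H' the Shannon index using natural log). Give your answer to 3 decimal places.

0.935

Total N = 31+18+68+88+52+40+24 = 321, so the proportions are 0.09657, 0.05607, 0.21184, 0.27414, 0.16199, 0.12461, 0.07477 (working shown to 5 dp, full precision carried).
H' = −Σ pᵢ ln pᵢ = −((-0.22574) + (-0.16156) + (-0.32876) + (-0.35477) + (-0.29486) + (-0.25951) + (-0.19390)) = 1.81909.
With S = 7 species, ln S = 1.94591, so J = 1.81909/1.94591 = 0.93483, i.e. 0.935 to 3 decimal places.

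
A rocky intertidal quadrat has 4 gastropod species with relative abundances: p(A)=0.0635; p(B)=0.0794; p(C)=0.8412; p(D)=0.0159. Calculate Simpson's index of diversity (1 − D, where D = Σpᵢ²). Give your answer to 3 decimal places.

D = 0.0635² + 0.0794² + 0.8412² + 0.0159² = 0.00403 + 0.00630 + 0.70762 + 0.00025 = 0.71821 (working shown to 5 dp, full precision carried).
So 1 − D = 0.28179, i.e. 0.282 to 3 decimal places.

0.282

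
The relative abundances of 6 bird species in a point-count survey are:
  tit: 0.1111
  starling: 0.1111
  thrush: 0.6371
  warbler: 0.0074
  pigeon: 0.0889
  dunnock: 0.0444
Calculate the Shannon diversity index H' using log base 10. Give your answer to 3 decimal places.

0.506

Each pᵢ log₁₀ pᵢ term (working shown to 5 dp, full precision carried): 0.1111×(-0.95429)=-0.10602, 0.1111×(-0.95429)=-0.10602, 0.6371×(-0.19579)=-0.12474, 0.0074×(-2.13077)=-0.01577, 0.0889×(-1.05110)=-0.09344, 0.0444×(-1.35262)=-0.06006.
Sum = -0.50605, so H' = 0.506.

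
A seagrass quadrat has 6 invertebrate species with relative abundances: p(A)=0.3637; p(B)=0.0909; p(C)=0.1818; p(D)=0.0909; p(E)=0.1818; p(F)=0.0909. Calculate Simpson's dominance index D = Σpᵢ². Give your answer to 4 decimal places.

0.2232

D = 0.3637² + 0.0909² + 0.1818² + 0.0909² + 0.1818² + 0.0909² = 0.132278 + 0.008263 + 0.033051 + 0.008263 + 0.033051 + 0.008263 = 0.223169 (working shown to 6 dp, full precision carried).
To 4 decimal places, D = 0.2232.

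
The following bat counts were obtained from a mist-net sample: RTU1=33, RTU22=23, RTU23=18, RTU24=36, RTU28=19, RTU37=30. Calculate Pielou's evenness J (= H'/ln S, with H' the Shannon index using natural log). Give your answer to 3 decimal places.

0.981

Total N = 33+23+18+36+19+30 = 159, so the proportions are 0.20755, 0.14465, 0.11321, 0.22642, 0.1195, 0.18868 (working shown to 5 dp, full precision carried).
H' = −Σ pᵢ ln pᵢ = −((-0.32635) + (-0.27968) + (-0.24663) + (-0.33631) + (-0.25387) + (-0.31466)) = 1.75749.
With S = 6 species, ln S = 1.79176, so J = 1.75749/1.79176 = 0.98087, i.e. 0.981 to 3 decimal places.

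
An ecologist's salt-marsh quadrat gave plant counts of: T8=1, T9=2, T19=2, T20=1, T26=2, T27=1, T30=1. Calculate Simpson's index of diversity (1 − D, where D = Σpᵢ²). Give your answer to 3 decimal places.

Total N = 1+2+2+1+2+1+1 = 10, so the proportions are 0.1, 0.2, 0.2, 0.1, 0.2, 0.1, 0.1 (working shown to 5 dp, full precision carried).
D = 0.1² + 0.2² + 0.2² + 0.1² + 0.2² + 0.1² + 0.1² = 0.01000 + 0.04000 + 0.04000 + 0.01000 + 0.04000 + 0.01000 + 0.01000 = 0.16000.
So 1 − D = 0.84000, i.e. 0.840 to 3 decimal places.

0.840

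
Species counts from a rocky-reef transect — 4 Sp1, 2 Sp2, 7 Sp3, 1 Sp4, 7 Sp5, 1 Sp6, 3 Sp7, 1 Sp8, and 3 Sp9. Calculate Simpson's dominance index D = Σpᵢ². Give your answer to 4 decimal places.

Total N = 4+2+7+1+7+1+3+1+3 = 29, so the proportions are 0.137931, 0.068966, 0.241379, 0.034483, 0.241379, 0.034483, 0.103448, 0.034483, 0.103448 (working shown to 6 dp, full precision carried).
D = 0.137931² + 0.068966² + 0.241379² + 0.034483² + 0.241379² + 0.034483² + 0.103448² + 0.034483² + 0.103448² = 0.019025 + 0.004756 + 0.058264 + 0.001189 + 0.058264 + 0.001189 + 0.010702 + 0.001189 + 0.010702 = 0.165279.
To 4 decimal places, D = 0.1653.

0.1653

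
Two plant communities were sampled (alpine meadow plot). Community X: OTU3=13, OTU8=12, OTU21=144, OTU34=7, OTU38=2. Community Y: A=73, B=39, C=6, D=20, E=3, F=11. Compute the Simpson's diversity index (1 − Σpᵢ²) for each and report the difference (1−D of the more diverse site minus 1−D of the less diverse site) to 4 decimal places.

Community X: N=178, proportions 0.073034, 0.067416, 0.808989, 0.039326, 0.011236, giving 1−D = 0.333986 (working shown to 6 dp, full precision carried).
Community Y: N=152, proportions 0.480263, 0.256579, 0.039474, 0.131579, 0.019737, 0.072368, giving 1−D = 0.679017.
Difference = |0.333986 − 0.679017| = 0.345031, i.e. 0.3450 to 4 decimal places.

0.3450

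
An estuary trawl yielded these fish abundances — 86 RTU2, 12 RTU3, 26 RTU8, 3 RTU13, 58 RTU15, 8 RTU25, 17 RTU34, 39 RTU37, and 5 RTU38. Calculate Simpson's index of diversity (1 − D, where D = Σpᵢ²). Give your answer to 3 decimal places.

Total N = 86+12+26+3+58+8+17+39+5 = 254, so the proportions are 0.33858, 0.04724, 0.10236, 0.01181, 0.22835, 0.0315, 0.06693, 0.15354, 0.01969 (working shown to 5 dp, full precision carried).
D = 0.33858² + 0.04724² + 0.10236² + 0.01181² + 0.22835² + 0.0315² + 0.06693² + 0.15354² + 0.01969² = 0.11464 + 0.00223 + 0.01048 + 0.00014 + 0.05214 + 0.00099 + 0.00448 + 0.02358 + 0.00039 = 0.20906.
So 1 − D = 0.79094, i.e. 0.791 to 3 decimal places.

0.791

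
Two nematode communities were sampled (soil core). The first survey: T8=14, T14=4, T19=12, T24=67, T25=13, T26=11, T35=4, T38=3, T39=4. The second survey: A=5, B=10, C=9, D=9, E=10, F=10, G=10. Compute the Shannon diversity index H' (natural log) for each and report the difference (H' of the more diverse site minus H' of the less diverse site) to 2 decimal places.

The first survey: N=132, proportions 0.1061, 0.0303, 0.0909, 0.5076, 0.0985, 0.0833, 0.0303, 0.0227, 0.0303, giving H' = 1.6394 (working shown to 4 dp, full precision carried).
The second survey: N=63, proportions 0.0794, 0.1587, 0.1429, 0.1429, 0.1587, 0.1587, 0.1587, giving H' = 1.9257.
Difference = |1.6394 − 1.9257| = 0.2863, i.e. 0.29 to 2 decimal places.

0.29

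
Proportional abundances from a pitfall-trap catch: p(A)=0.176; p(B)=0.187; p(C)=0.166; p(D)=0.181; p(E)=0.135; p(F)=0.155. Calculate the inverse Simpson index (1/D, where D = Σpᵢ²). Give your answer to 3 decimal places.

5.934

D = 0.176² + 0.187² + 0.166² + 0.181² + 0.135² + 0.155² = 0.0309760 + 0.0349690 + 0.0275560 + 0.0327610 + 0.0182250 + 0.0240250 = 0.1685120 (working shown to 7 dp, full precision carried).
So 1/D = 5.93430, i.e. 5.934 to 3 decimal places.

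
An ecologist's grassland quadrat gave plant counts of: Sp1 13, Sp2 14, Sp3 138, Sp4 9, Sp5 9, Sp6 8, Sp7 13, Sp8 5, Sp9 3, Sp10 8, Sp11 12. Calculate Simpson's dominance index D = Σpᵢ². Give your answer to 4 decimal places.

0.3724

Total N = 13+14+138+9+9+8+13+5+3+8+12 = 232, so the proportions are 0.056034, 0.060345, 0.594828, 0.038793, 0.038793, 0.034483, 0.056034, 0.021552, 0.012931, 0.034483, 0.051724 (working shown to 6 dp, full precision carried).
D = 0.056034² + 0.060345² + 0.594828² + 0.038793² + 0.038793² + 0.034483² + 0.056034² + 0.021552² + 0.012931² + 0.034483² + 0.051724² = 0.003140 + 0.003641 + 0.353820 + 0.001505 + 0.001505 + 0.001189 + 0.003140 + 0.000464 + 0.000167 + 0.001189 + 0.002675 = 0.372436.
To 4 decimal places, D = 0.3724.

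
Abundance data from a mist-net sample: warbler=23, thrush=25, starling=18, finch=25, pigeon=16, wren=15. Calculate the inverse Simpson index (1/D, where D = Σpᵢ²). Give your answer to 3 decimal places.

5.760

Total N = 23+25+18+25+16+15 = 122, so the proportions are 0.1885246, 0.204918, 0.147541, 0.204918, 0.1311475, 0.1229508 (working shown to 7 dp, full precision carried).
D = 0.1885246² + 0.204918² + 0.147541² + 0.204918² + 0.1311475² + 0.1229508² = 0.0355415 + 0.0419914 + 0.0217683 + 0.0419914 + 0.0171997 + 0.0151169 = 0.1736092.
So 1/D = 5.76006, i.e. 5.760 to 3 decimal places.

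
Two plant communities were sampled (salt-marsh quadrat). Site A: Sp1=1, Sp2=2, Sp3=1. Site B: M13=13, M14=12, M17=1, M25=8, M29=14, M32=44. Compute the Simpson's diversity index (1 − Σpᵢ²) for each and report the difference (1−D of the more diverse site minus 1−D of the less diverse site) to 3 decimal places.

Site A: N=4, proportions 0.25, 0.5, 0.25, giving 1−D = 0.62500 (working shown to 5 dp, full precision carried).
Site B: N=92, proportions 0.1413, 0.13043, 0.01087, 0.08696, 0.15217, 0.47826, giving 1−D = 0.70345.
Difference = |0.62500 − 0.70345| = 0.07845, i.e. 0.078 to 3 decimal places.

0.078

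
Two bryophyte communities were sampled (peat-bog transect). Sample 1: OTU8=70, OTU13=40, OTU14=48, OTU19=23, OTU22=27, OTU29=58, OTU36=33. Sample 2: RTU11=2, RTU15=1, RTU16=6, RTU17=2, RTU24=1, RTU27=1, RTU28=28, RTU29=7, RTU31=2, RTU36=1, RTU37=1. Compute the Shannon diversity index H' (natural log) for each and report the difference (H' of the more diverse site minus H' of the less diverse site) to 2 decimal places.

0.27

Sample 1: N=299, proportions 0.2341, 0.1338, 0.1605, 0.0769, 0.0903, 0.194, 0.1104, giving H' = 1.8785 (working shown to 4 dp, full precision carried).
Sample 2: N=52, proportions 0.0385, 0.0192, 0.1154, 0.0385, 0.0192, 0.0192, 0.5385, 0.1346, 0.0385, 0.0192, 0.0192, giving H' = 1.6083.
Difference = |1.8785 − 1.6083| = 0.2702, i.e. 0.27 to 2 decimal places.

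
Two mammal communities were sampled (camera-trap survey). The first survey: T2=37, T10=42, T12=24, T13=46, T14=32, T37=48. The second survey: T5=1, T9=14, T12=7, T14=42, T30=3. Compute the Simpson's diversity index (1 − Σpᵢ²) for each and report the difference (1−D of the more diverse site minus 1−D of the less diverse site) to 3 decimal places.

The first survey: N=229, proportions 0.16157, 0.18341, 0.1048, 0.20087, 0.13974, 0.20961, giving 1−D = 0.82546 (working shown to 5 dp, full precision carried).
The second survey: N=67, proportions 0.01493, 0.20896, 0.10448, 0.62687, 0.04478, giving 1−D = 0.55023.
Difference = |0.82546 − 0.55023| = 0.27523, i.e. 0.275 to 3 decimal places.

0.275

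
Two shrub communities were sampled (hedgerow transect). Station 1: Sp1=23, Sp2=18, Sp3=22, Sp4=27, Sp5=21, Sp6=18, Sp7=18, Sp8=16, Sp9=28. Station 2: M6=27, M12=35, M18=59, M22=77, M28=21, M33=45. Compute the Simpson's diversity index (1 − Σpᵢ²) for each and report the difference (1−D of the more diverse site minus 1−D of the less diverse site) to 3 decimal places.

Station 1: N=191, proportions 0.12042, 0.09424, 0.11518, 0.14136, 0.10995, 0.09424, 0.09424, 0.08377, 0.1466, giving 1−D = 0.88501 (working shown to 5 dp, full precision carried).
Station 2: N=264, proportions 0.10227, 0.13258, 0.22348, 0.29167, 0.07955, 0.17045, giving 1−D = 0.80157.
Difference = |0.88501 − 0.80157| = 0.08344, i.e. 0.083 to 3 decimal places.

0.083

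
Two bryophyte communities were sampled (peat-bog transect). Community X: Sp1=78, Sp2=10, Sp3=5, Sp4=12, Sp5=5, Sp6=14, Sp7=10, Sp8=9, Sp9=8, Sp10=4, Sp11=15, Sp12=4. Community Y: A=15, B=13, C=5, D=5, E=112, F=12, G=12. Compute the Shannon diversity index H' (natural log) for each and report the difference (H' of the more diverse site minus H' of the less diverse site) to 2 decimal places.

Community X: N=174, proportions 0.4483, 0.0575, 0.0287, 0.069, 0.0287, 0.0805, 0.0575, 0.0517, 0.046, 0.023, 0.0862, 0.023, giving H' = 1.9587 (working shown to 4 dp, full precision carried).
Community Y: N=174, proportions 0.0862, 0.0747, 0.0287, 0.0287, 0.6437, 0.069, 0.069, giving H' = 1.2615.
Difference = |1.9587 − 1.2615| = 0.6972, i.e. 0.70 to 2 decimal places.

0.70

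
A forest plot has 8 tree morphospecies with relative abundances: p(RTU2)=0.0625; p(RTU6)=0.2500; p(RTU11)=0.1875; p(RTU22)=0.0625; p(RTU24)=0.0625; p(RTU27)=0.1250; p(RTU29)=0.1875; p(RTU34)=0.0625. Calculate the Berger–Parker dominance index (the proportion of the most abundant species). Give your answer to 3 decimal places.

0.250

The largest proportion is 0.25, i.e. d = 0.250 to 3 decimal places.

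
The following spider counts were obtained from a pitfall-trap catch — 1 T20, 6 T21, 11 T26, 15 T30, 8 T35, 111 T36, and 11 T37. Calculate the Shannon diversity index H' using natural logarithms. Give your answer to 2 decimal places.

Total N = 1+6+11+15+8+111+11 = 163, so the proportions are 0.0061, 0.0368, 0.0675, 0.092, 0.0491, 0.681, 0.0675 (working shown to 4 dp, full precision carried).
Each pᵢ ln pᵢ term: 0.0061×(-5.0938)=-0.0313, 0.0368×(-3.3020)=-0.1215, 0.0675×(-2.6959)=-0.1819, 0.092×(-2.3857)=-0.2195, 0.0491×(-3.0143)=-0.1479, 0.681×(-0.3842)=-0.2616, 0.0675×(-2.6959)=-0.1819.
Sum = -1.1458, so H' = 1.15.

1.15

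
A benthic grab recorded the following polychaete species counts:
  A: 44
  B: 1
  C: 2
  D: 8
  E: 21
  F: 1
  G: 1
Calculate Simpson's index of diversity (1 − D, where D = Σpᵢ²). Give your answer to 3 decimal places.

Total N = 44+1+2+8+21+1+1 = 78, so the proportions are 0.5641, 0.01282, 0.02564, 0.10256, 0.26923, 0.01282, 0.01282 (working shown to 5 dp, full precision carried).
D = 0.5641² + 0.01282² + 0.02564² + 0.10256² + 0.26923² + 0.01282² + 0.01282² = 0.31821 + 0.00016 + 0.00066 + 0.01052 + 0.07249 + 0.00016 + 0.00016 = 0.40237.
So 1 − D = 0.59763, i.e. 0.598 to 3 decimal places.

0.598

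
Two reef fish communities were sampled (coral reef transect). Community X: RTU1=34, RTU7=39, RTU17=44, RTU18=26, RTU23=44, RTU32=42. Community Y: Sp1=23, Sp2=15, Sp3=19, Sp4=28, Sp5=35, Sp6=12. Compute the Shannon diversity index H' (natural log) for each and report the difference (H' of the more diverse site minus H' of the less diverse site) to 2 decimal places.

0.05

Community X: N=229, proportions 0.1485, 0.1703, 0.1921, 0.1135, 0.1921, 0.1834, giving H' = 1.7766 (working shown to 4 dp, full precision carried).
Community Y: N=132, proportions 0.1742, 0.1136, 0.1439, 0.2121, 0.2652, 0.0909, giving H' = 1.7295.
Difference = |1.7766 − 1.7295| = 0.0471, i.e. 0.05 to 2 decimal places.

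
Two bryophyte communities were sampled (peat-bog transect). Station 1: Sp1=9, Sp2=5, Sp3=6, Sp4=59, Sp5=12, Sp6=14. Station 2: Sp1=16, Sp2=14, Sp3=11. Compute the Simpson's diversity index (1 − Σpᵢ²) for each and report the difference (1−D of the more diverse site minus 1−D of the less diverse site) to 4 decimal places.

0.0186

Station 1: N=105, proportions 0.085714, 0.047619, 0.057143, 0.561905, 0.114286, 0.133333, giving 1−D = 0.640544 (working shown to 6 dp, full precision carried).
Station 2: N=41, proportions 0.390244, 0.341463, 0.268293, giving 1−D = 0.659131.
Difference = |0.640544 − 0.659131| = 0.018587, i.e. 0.0186 to 4 decimal places.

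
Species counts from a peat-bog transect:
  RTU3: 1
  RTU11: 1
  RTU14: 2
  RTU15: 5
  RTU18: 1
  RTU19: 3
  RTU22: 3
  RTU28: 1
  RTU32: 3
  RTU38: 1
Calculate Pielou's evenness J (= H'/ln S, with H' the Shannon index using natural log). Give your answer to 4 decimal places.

0.9226

Total N = 1+1+2+5+1+3+3+1+3+1 = 21, so the proportions are 0.047619, 0.047619, 0.095238, 0.238095, 0.047619, 0.142857, 0.142857, 0.047619, 0.142857, 0.047619 (working shown to 6 dp, full precision carried).
H' = −Σ pᵢ ln pᵢ = −((-0.144977) + (-0.144977) + (-0.223941) + (-0.341687) + (-0.144977) + (-0.277987) + (-0.277987) + (-0.144977) + (-0.277987) + (-0.144977)) = 2.124475.
With S = 10 species, ln S = 2.302585, so J = 2.124475/2.302585 = 0.922648, i.e. 0.9226 to 4 decimal places.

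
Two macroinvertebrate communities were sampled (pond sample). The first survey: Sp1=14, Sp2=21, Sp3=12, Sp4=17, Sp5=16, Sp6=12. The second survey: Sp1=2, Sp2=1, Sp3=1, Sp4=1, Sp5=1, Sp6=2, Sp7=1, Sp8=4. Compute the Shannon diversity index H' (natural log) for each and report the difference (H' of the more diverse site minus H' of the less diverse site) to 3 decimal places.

The first survey: N=92, proportions 0.15217, 0.22826, 0.13043, 0.18478, 0.17391, 0.13043, giving H' = 1.77129 (working shown to 5 dp, full precision carried).
The second survey: N=13, proportions 0.15385, 0.07692, 0.07692, 0.07692, 0.07692, 0.15385, 0.07692, 0.30769, giving H' = 1.92512.
Difference = |1.77129 − 1.92512| = 0.15383, i.e. 0.154 to 3 decimal places.

0.154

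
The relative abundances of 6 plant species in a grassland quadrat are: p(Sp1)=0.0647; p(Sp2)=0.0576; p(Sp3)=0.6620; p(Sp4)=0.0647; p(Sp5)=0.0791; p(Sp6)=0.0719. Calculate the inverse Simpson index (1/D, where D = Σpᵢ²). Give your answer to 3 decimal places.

2.168

D = 0.0647² + 0.0576² + 0.662² + 0.0647² + 0.0791² + 0.0719² = 0.004186 + 0.003318 + 0.438244 + 0.004186 + 0.006257 + 0.005170 = 0.461360 (working shown to 6 dp, full precision carried).
So 1/D = 2.16750, i.e. 2.168 to 3 decimal places.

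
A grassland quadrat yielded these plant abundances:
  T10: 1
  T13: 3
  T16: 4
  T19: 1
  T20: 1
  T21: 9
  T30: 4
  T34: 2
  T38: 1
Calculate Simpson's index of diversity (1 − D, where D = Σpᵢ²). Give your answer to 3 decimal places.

Total N = 1+3+4+1+1+9+4+2+1 = 26, so the proportions are 0.03846, 0.11538, 0.15385, 0.03846, 0.03846, 0.34615, 0.15385, 0.07692, 0.03846 (working shown to 5 dp, full precision carried).
D = 0.03846² + 0.11538² + 0.15385² + 0.03846² + 0.03846² + 0.34615² + 0.15385² + 0.07692² + 0.03846² = 0.00148 + 0.01331 + 0.02367 + 0.00148 + 0.00148 + 0.11982 + 0.02367 + 0.00592 + 0.00148 = 0.19231.
So 1 − D = 0.80769, i.e. 0.808 to 3 decimal places.

0.808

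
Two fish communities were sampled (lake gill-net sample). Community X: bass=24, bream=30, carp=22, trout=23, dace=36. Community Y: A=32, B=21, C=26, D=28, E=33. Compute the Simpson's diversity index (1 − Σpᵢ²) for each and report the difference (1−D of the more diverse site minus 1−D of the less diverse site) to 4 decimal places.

Community X: N=135, proportions 0.177778, 0.222222, 0.162963, 0.17037, 0.266667, giving 1−D = 0.792318 (working shown to 6 dp, full precision carried).
Community Y: N=140, proportions 0.228571, 0.15, 0.185714, 0.2, 0.235714, giving 1−D = 0.795204.
Difference = |0.792318 − 0.795204| = 0.002886, i.e. 0.0029 to 4 decimal places.

0.0029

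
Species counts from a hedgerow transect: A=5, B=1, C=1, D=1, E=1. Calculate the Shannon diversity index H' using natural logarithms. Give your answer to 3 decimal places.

1.303

Total N = 5+1+1+1+1 = 9, so the proportions are 0.55556, 0.11111, 0.11111, 0.11111, 0.11111 (working shown to 5 dp, full precision carried).
Each pᵢ ln pᵢ term: 0.55556×(-0.58779)=-0.32655, 0.11111×(-2.19722)=-0.24414, 0.11111×(-2.19722)=-0.24414, 0.11111×(-2.19722)=-0.24414, 0.11111×(-2.19722)=-0.24414.
Sum = -1.30309, so H' = 1.303.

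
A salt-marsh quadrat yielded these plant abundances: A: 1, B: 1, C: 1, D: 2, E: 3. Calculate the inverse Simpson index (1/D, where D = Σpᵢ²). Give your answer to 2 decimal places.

4.00

Total N = 1+1+1+2+3 = 8, so the proportions are 0.125, 0.125, 0.125, 0.25, 0.375 (working shown to 6 dp, full precision carried).
D = 0.125² + 0.125² + 0.125² + 0.25² + 0.375² = 0.015625 + 0.015625 + 0.015625 + 0.062500 + 0.140625 = 0.250000.
So 1/D = 4.0000, i.e. 4.00 to 2 decimal places.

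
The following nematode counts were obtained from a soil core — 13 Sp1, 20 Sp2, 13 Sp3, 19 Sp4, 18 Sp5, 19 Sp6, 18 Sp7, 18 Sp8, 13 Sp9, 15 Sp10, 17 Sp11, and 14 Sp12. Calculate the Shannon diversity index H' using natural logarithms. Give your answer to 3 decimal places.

Total N = 13+20+13+19+18+19+18+18+13+15+17+14 = 197, so the proportions are 0.06599, 0.10152, 0.06599, 0.09645, 0.09137, 0.09645, 0.09137, 0.09137, 0.06599, 0.07614, 0.08629, 0.07107 (working shown to 5 dp, full precision carried).
Each pᵢ ln pᵢ term: 0.06599×(-2.71825)=-0.17938, 0.10152×(-2.28747)=-0.23223, 0.06599×(-2.71825)=-0.17938, 0.09645×(-2.33876)=-0.22557, 0.09137×(-2.39283)=-0.21863, 0.09645×(-2.33876)=-0.22557, 0.09137×(-2.39283)=-0.21863, 0.09137×(-2.39283)=-0.21863, 0.06599×(-2.71825)=-0.17938, 0.07614×(-2.57515)=-0.19608, 0.08629×(-2.44999)=-0.21142, 0.07107×(-2.64415)=-0.18791.
Sum = -2.47280, so H' = 2.473.

2.473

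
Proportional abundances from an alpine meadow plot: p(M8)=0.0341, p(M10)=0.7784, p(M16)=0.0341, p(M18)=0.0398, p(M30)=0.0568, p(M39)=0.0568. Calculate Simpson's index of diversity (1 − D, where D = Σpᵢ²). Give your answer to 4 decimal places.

0.3837

D = 0.0341² + 0.7784² + 0.0341² + 0.0398² + 0.0568² + 0.0568² = 0.001163 + 0.605907 + 0.001163 + 0.001584 + 0.003226 + 0.003226 = 0.616269 (working shown to 6 dp, full precision carried).
So 1 − D = 0.383731, i.e. 0.3837 to 4 decimal places.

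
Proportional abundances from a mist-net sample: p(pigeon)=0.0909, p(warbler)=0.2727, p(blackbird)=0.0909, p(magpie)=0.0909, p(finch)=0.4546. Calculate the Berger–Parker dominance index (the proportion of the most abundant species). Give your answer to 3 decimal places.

The largest proportion is 0.4546, i.e. d = 0.455 to 3 decimal places.

0.455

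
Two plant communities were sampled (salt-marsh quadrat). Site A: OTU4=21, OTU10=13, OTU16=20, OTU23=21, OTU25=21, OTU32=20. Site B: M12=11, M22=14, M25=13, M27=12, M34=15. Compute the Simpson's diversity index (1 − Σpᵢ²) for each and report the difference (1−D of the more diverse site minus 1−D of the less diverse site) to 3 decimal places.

Site A: N=116, proportions 0.181034, 0.112069, 0.172414, 0.181034, 0.181034, 0.172414, giving 1−D = 0.829667 (working shown to 6 dp, full precision carried).
Site B: N=65, proportions 0.169231, 0.215385, 0.2, 0.184615, 0.230769, giving 1−D = 0.797633.
Difference = |0.829667 − 0.797633| = 0.032034, i.e. 0.032 to 3 decimal places.

0.032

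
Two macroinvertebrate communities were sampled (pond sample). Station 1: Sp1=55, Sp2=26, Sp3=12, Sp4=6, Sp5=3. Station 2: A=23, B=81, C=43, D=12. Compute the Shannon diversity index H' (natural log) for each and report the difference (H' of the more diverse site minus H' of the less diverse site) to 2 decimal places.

Station 1: N=102, proportions 0.5392, 0.2549, 0.1176, 0.0588, 0.0294, giving H' = 1.2036 (working shown to 4 dp, full precision carried).
Station 2: N=159, proportions 0.1447, 0.5094, 0.2704, 0.0755, giving H' = 1.1719.
Difference = |1.2036 − 1.1719| = 0.0317, i.e. 0.03 to 2 decimal places.

0.03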